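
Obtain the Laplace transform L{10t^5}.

L{10t^5} = 10 · L{t^5} = 10 · 120/s^6 = 1200/s^6

Final answer: 1200/s^6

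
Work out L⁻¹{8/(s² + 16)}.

This is the form c·a/(s² + a²) with a = 4, c = 2. L⁻¹ = 2·sin(4t)

Final answer: 2·sin(4t)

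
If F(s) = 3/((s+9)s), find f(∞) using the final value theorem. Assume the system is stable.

f(∞) = lim_{s→0} sF(s) = lim_{s→0} 3/(s+9) = 1/3

Final answer: 1/3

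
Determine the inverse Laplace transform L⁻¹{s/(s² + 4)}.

L⁻¹{s/(s² + 4)} = cos(2t)

Final answer: cos(2t)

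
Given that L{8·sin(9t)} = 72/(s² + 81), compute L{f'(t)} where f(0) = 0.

L{f'(t)} = s·F(s) - f(0) = s·72/(s² + 81) - 0 = 72s/(s² + 81)

Final answer: 72s/(s² + 81)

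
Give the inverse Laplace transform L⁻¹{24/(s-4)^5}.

L⁻¹{n!/(s-a)^(n+1)} = t^n·e^(at) with n=4, a=4. So L⁻¹{24/(s-4)^5} = t^4·e^(4t)

Final answer: t^4·e^(4t)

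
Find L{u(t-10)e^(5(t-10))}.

u(t-a)f(t-a) with f(t)=e^(5t). L{e^(5t)} = 1/(s-5). By time shift: e^(-10s)/(s-5)

Final answer: e^(-10s)/(s-5)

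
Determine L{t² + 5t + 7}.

L{t² + 5t + 7} = 2/s³ + 5/s² + 7/s = 2/s³ + 5/s² + 7/s

Final answer: 2/s³ + 5/s² + 7/s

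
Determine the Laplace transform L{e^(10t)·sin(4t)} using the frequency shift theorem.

Frequency shift: L{e^(at)f(t)} = F(s-a). L{e^(10t)·sin(4t)} = 4/((s-10)² + 16)

Final answer: 4/((s-10)² + 16)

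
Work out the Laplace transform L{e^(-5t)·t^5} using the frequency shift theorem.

L{e^(at)·t^n} = n!/(s-a)^(n+1), so L{e^(-5t)·t^5} = 120/(s+5)^6

Final answer: 120/(s+5)^6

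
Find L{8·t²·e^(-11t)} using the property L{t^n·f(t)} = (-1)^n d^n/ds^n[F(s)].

L{e^(-11t)} = 1/(s+11). d/ds[1/(s+11)] = -1/(s+11)². d²/ds²[1/(s+11)] = 2/(s+11)³. So L{t²·e^(-11t)} = (-1)² · 2/(s+11)³ = 2/(s+11)³. Then L{8·t²·e^(-11t)} = 8·2/(s+11)³ = 16/(s+11)³

Final answer: 16/(s+11)³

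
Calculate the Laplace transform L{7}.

L{7} = 7 · L{1} = 7/s

Final answer: 7/s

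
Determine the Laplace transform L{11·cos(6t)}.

L{cos(ωt)} = s/(s² + ω²), so L{cos(6t)} = s/(s² + 36). Then L{11·cos(6t)} = 11·s/(s² + 36) = 11s/(s² + 36)

Final answer: 11s/(s² + 36)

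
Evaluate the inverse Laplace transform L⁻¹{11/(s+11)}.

L⁻¹{1/(s-a)} = e^(at), so L⁻¹{1/(s+11)} = e^(-11t), and L⁻¹{11/(s+11)} = 11·e^(-11t)

Final answer: 11·e^(-11t)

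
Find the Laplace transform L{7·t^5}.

L{t^n} = n!/s^(n+1), so L{t^5} = 120/s^6. Then L{7·t^5} = 7·120/s^6 = 840/s^6

Final answer: 840/s^6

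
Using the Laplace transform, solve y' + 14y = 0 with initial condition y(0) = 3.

L{y'} + 14L{y} = 0. sY - 3 + 14Y = 0. Y(s+14) = 3. Y = 3/(s+14)

Final answer: y(t) = 3e^(-14t)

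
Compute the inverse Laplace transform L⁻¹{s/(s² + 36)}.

L⁻¹{s/(s² + 36)} = cos(6t)

Final answer: cos(6t)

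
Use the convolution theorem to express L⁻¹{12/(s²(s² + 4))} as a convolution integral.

12/(s²(s² + 4)) = (1/s²)·(12/(s² + 4)) = L{t}·L{6·sin(2t)}. So f(t) = t*(6·sin(2t)) = ∫₀ᵗ 6τ·sin(2(t-τ)) dτ

Final answer: ∫₀ᵗ 6τ·sin(2(t-τ)) dτ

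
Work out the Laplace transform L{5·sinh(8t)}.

L{sinh(ωt)} = ω/(s² - ω²), so L{sinh(8t)} = 8/(s² - 64). Then L{5·sinh(8t)} = 5·8/(s² - 64) = 40/(s² - 64)

Final answer: 40/(s² - 64)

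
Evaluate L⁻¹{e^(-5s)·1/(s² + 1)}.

L⁻¹{1/(s² + 1)} = sin(t). By the time shift theorem, L⁻¹{e^(-as)F(s)} = u(t-a)f(t-a) with a=5, so L⁻¹{e^(-5s)·1/(s² + 1)} = u(t-5)·sin((t-5))

Final answer: u(t-5)·sin((t-5))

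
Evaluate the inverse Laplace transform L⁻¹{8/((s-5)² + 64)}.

Using frequency shift, L⁻¹{8/((s-5)² + 64)} = e^(5t)·sin(8t)

Final answer: e^(5t)·sin(8t)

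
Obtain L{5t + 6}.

L{5t + 6} = 5·L{t} + 6·L{1} = 5/s² + 6/s

Final answer: 5/s² + 6/s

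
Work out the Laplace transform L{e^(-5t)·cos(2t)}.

L{e^(at)·cos(ωt)} = (s-a)/((s-a)² + ω²), so L{e^(-5t)·cos(2t)} = (s+5)/((s+5)² + 4)

Final answer: (s+5)/((s+5)² + 4)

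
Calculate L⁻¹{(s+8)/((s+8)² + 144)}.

Using frequency shift: L⁻¹{(s-a)/((s-a)² + b²)} = e^(at)cos(bt). Here a=-8, b=12

Final answer: e^(-8t)·cos(12t)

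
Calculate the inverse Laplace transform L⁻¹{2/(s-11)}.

L⁻¹{1/(s-a)} = e^(at), so L⁻¹{1/(s-11)} = e^(11t), and L⁻¹{2/(s-11)} = 2·e^(11t)

Final answer: 2·e^(11t)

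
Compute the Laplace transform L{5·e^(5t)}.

L{e^(at)} = 1/(s-a), so L{e^(5t)} = 1/(s-5). Then L{5·e^(5t)} = 5/(s-5)

Final answer: 5/(s-5)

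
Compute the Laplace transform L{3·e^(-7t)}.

L{e^(at)} = 1/(s-a), so L{e^(-7t)} = 1/(s+7). Then L{3·e^(-7t)} = 3/(s+7)

Final answer: 3/(s+7)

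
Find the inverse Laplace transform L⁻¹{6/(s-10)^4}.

L⁻¹{n!/(s-a)^(n+1)} = t^n·e^(at), so L⁻¹{6/(s-10)^4} = t^3·e^(10t)

Final answer: t^3·e^(10t)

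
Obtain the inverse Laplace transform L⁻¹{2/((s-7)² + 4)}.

Using frequency shift, L⁻¹{2/((s-7)² + 4)} = e^(7t)·sin(2t)

Final answer: e^(7t)·sin(2t)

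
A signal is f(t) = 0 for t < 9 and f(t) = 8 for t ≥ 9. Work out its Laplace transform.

f(t) = 8·u(t-9). L{u(t-9)} = e^(-9s)/s, so L{f(t)} = 8·e^(-9s)/s

Final answer: 8·e^(-9s)/s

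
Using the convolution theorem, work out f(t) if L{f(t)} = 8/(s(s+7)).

8/(s(s+7)) = (8/s)·(1/(s+7)) = L{8}·L{e^(-7t)}. By convolution, f(t) = 8*e^(-7t) = ∫₀ᵗ 8·e^(-7τ) dτ = 8·(1 - e^(-7t))/7

Final answer: 8·(1 - e^(-7t))/7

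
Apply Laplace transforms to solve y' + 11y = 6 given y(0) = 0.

sY + 11Y = 6/s. Y = 6/(s(s+11)). Partial fractions: Y = 6/11/s - 6/11/(s+11)

Final answer: y(t) = 6/11(1 - e^(-11t))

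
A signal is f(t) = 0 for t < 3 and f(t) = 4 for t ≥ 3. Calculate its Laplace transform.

f(t) = 4·u(t-3). L{u(t-3)} = e^(-3s)/s, so L{f(t)} = 4·e^(-3s)/s

Final answer: 4·e^(-3s)/s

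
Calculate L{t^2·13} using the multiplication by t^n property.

L{13} = 13/s. d^1/ds^1[1/s] = -1/s². d^2/ds^2[1/s] = 2/s^3. So L{t^2} = (-1)^{2}·2/s^3 = 2/s^3. Then L{t^2·13} = 13·2/s^3 = 26/s^3

Final answer: 26/s^3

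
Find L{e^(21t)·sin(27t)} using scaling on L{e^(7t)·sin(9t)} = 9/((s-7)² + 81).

Scaling with a=3: L{e^(21t)·sin(27t)} = (1/3) · 9/((s/3-7)² + 81). Simplifying: 27/((s-21)² + 729)

Final answer: 27/((s-21)² + 729)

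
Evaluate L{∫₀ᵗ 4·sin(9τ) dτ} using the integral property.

L{∫₀ᵗ f(τ)dτ} = F(s)/s with F(s) = 36/(s² + 81), so the result is (36/(s² + 81))/s = 36/(s(s² + 81))

Final answer: 36/(s(s² + 81))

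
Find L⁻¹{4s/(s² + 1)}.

This is the form c·s/(s² + a²) with a = 1, c = 4. L⁻¹ = 4·cos(t)

Final answer: 4·cos(t)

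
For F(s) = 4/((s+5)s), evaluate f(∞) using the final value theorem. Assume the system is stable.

f(∞) = lim_{s→0} sF(s) = lim_{s→0} 4/(s+5) = 4/5

Final answer: 4/5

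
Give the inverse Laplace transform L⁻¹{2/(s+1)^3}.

L⁻¹{n!/(s-a)^(n+1)} = t^n·e^(at), so L⁻¹{2/(s+1)^3} = t^2·e^(-t)

Final answer: t^2·e^(-t)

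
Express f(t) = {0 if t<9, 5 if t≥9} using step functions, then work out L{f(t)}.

f(t) = 5·u(t-9). L{u(t-9)} = e^(-9s)/s, so L{f(t)} = 5·e^(-9s)/s

Final answer: 5·e^(-9s)/s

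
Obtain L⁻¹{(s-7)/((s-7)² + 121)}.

Using frequency shift: L⁻¹{(s-a)/((s-a)² + b²)} = e^(at)cos(bt). Here a=7, b=11

Final answer: e^(7t)·cos(11t)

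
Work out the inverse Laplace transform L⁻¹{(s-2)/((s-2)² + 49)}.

Using frequency shift, L⁻¹{(s-2)/((s-2)² + 49)} = e^(2t)·cos(7t)

Final answer: e^(2t)·cos(7t)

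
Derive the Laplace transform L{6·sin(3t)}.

L{sin(ωt)} = ω/(s² + ω²), so L{sin(3t)} = 3/(s² + 9). Then L{6·sin(3t)} = 6·3/(s² + 9) = 18/(s² + 9)

Final answer: 18/(s² + 9)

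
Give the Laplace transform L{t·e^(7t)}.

L{t^n·e^(at)} = n!/(s-a)^(n+1), so L{t·e^(7t)} = 1/(s-7)^2

Final answer: 1/(s-7)^2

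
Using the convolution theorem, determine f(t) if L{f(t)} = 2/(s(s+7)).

2/(s(s+7)) = (2/s)·(1/(s+7)) = L{2}·L{e^(-7t)}. By convolution, f(t) = 2*e^(-7t) = ∫₀ᵗ 2·e^(-7τ) dτ = 2·(1 - e^(-7t))/7

Final answer: 2·(1 - e^(-7t))/7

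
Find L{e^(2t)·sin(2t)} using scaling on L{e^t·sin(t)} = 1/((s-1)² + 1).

Scaling with a=2: L{e^(2t)·sin(2t)} = (1/2) · 1/((s/2-1)² + 1). Simplifying: 2/((s-2)² + 4)

Final answer: 2/((s-2)² + 4)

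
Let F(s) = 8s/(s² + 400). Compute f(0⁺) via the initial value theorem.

f(0⁺) = lim_{s→∞} s·8s/(s² + 400) = lim_{s→∞} 8s²/(s² + 400) = 8

Final answer: 8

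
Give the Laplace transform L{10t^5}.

L{10t^5} = 10 · L{t^5} = 10 · 120/s^6 = 1200/s^6

Final answer: 1200/s^6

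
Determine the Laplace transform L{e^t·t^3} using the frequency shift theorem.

L{e^(at)·t^n} = n!/(s-a)^(n+1), so L{e^t·t^3} = 6/(s-1)^4

Final answer: 6/(s-1)^4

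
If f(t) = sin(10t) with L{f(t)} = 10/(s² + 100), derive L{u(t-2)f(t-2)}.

Time shift theorem: L{u(t-a)f(t-a)} = e^(-as)F(s). Here a=2, F(s) = 10/(s² + 100), so L{u(t-2)f(t-2)} = e^(-2s)·10/(s² + 100)

Final answer: e^(-2s)·10/(s² + 100)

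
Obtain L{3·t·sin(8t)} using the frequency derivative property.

L{sin(8t)} = 8/(s² + 64). By L{t·f(t)} = -F'(s): -d/ds[8/(s² + 64)] = -(8)·(-2s)/(s² + 64)² = 16s/(s² + 64)². Then L{3·t·sin(8t)} = 3·16s/(s² + 64)² = 48s/(s² + 64)²

Final answer: 48s/(s² + 64)²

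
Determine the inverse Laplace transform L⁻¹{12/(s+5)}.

L⁻¹{1/(s-a)} = e^(at), so L⁻¹{1/(s+5)} = e^(-5t), and L⁻¹{12/(s+5)} = 12·e^(-5t)

Final answer: 12·e^(-5t)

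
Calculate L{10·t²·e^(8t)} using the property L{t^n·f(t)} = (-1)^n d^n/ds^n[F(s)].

L{e^(8t)} = 1/(s-8). d/ds[1/(s-8)] = -1/(s-8)². d²/ds²[1/(s-8)] = 2/(s-8)³. So L{t²·e^(8t)} = (-1)² · 2/(s-8)³ = 2/(s-8)³. Then L{10·t²·e^(8t)} = 10·2/(s-8)³ = 20/(s-8)³

Final answer: 20/(s-8)³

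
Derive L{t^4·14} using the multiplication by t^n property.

L{14} = 14/s. d^1/ds^1[1/s] = -1/s². d^2/ds^2[1/s] = 2/s^3. d^3/ds^3[1/s] = -6/s^4. d^4/ds^4[1/s] = 24/s^5. So L{t^4} = (-1)^{4}·24/s^5 = 24/s^5. Then L{t^4·14} = 14·24/s^5 = 336/s^5

Final answer: 336/s^5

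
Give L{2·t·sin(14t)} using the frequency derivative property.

L{sin(14t)} = 14/(s² + 196). By L{t·f(t)} = -F'(s): -d/ds[14/(s² + 196)] = -(14)·(-2s)/(s² + 196)² = 28s/(s² + 196)². Then L{2·t·sin(14t)} = 2·28s/(s² + 196)² = 56s/(s² + 196)²

Final answer: 56s/(s² + 196)²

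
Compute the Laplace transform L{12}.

L{12} = 12 · L{1} = 12/s

Final answer: 12/s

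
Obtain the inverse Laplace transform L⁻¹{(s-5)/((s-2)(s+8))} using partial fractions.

Using partial fractions, f(t) = (-3e^(2t) + 13e^(-8t))/10

Final answer: (-3e^(2t) + 13e^(-8t))/10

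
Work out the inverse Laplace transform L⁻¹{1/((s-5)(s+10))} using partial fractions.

Decompose: A/(s-5) + B/(s+10). A = 1/15, B = -1/15. f(t) = (e^(5t) - e^(-10t))/15

Final answer: (e^(5t) - e^(-10t))/15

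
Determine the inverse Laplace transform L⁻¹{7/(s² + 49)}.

L⁻¹{7/(s² + 49)} = sin(7t)

Final answer: sin(7t)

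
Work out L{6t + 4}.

L{6t + 4} = 6·L{t} + 4·L{1} = 6/s² + 4/s

Final answer: 6/s² + 4/s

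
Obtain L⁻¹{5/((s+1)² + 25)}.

Form: b/((s-a)² + b²) → e^(at)sin(bt). With a=-1, b=5

Final answer: e^(-t)·sin(5t)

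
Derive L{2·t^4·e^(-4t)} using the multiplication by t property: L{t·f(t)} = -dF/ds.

Using L{t^n·e^(at)} = n!/(s-a)^(n+1), L{t^4·e^(-4t)} = 24/(s+4)^5, so L{2·t^4·e^(-4t)} = 2·24/(s+4)^5 = 48/(s+4)^5

Final answer: 48/(s+4)^5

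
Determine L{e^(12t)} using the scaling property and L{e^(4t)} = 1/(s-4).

Using L{f(at)} = (1/a)F(s/a) with a=3 and f(t) = e^(4t): L{e^(12t)} = (1/3) · 1/((s/3)-4) = (1/3) · 3/(s-12) = 1/(s-12)

Final answer: 1/(s-12)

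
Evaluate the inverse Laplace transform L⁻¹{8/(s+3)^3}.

L⁻¹{n!/(s-a)^(n+1)} = t^n·e^(at) with n=2, a=-3. So L⁻¹{2/(s+3)^3} = t^2·e^(-3t), and L⁻¹{8/(s+3)^3} = (8/2)·t^2·e^(-3t) = 4·t^2·e^(-3t)

Final answer: 4·t^2·e^(-3t)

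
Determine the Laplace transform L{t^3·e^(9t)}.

L{t^n·e^(at)} = n!/(s-a)^(n+1), so L{t^3·e^(9t)} = 6/(s-9)^4

Final answer: 6/(s-9)^4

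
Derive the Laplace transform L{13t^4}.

L{13t^4} = 13 · L{t^4} = 13 · 24/s^5 = 312/s^5

Final answer: 312/s^5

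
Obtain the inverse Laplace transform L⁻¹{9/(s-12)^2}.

L⁻¹{n!/(s-a)^(n+1)} = t^n·e^(at) with n=1, a=12. So L⁻¹{1/(s-12)^2} = t·e^(12t), and L⁻¹{9/(s-12)^2} = (9/1)·t·e^(12t) = 9·t·e^(12t)

Final answer: 9·t·e^(12t)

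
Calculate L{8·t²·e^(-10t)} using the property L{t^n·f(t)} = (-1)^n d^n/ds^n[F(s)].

L{e^(-10t)} = 1/(s+10). d/ds[1/(s+10)] = -1/(s+10)². d²/ds²[1/(s+10)] = 2/(s+10)³. So L{t²·e^(-10t)} = (-1)² · 2/(s+10)³ = 2/(s+10)³. Then L{8·t²·e^(-10t)} = 8·2/(s+10)³ = 16/(s+10)³

Final answer: 16/(s+10)³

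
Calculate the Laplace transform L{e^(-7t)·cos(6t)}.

L{e^(at)·cos(ωt)} = (s-a)/((s-a)² + ω²), so L{e^(-7t)·cos(6t)} = (s+7)/((s+7)² + 36)

Final answer: (s+7)/((s+7)² + 36)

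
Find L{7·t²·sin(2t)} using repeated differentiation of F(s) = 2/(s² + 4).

F(s) = 2/(s² + 4). F'(s) = -4s/(s² + 4)². F''(s) = -4(4 - 3s²)/(s² + 4)³ = (12s² - 16)/(s² + 4)³. So L{t²·sin(2t)} = (-1)² F''(s) = (12s² - 16)/(s² + 4)³. Then L{7·t²·sin(2t)} = 7·(12s² - 16)/(s² + 4)³ = (84s² - 112)/(s² + 4)³

Final answer: (84s² - 112)/(s² + 4)³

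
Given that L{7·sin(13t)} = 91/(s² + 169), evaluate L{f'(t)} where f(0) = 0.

L{f'(t)} = s·F(s) - f(0) = s·91/(s² + 169) - 0 = 91s/(s² + 169)

Final answer: 91s/(s² + 169)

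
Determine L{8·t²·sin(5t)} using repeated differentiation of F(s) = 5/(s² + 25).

F(s) = 5/(s² + 25). F'(s) = -10s/(s² + 25)². F''(s) = -10(25 - 3s²)/(s² + 25)³ = (30s² - 250)/(s² + 25)³. So L{t²·sin(5t)} = (-1)² F''(s) = (30s² - 250)/(s² + 25)³. Then L{8·t²·sin(5t)} = 8·(30s² - 250)/(s² + 25)³ = (240s² - 2000)/(s² + 25)³

Final answer: (240s² - 2000)/(s² + 25)³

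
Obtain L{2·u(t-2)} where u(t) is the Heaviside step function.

L{u(t-a)} = e^(-as)/s. Here a=2, so L{u(t-2)} = e^(-2s)/s, and L{2·u(t-2)} = 2·e^(-2s)/s

Final answer: 2·e^(-2s)/s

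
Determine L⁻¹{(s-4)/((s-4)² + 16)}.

Using frequency shift: L⁻¹{(s-a)/((s-a)² + b²)} = e^(at)cos(bt). Here a=4, b=4

Final answer: e^(4t)·cos(4t)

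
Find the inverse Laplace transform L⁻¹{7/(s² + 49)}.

L⁻¹{7/(s² + 49)} = sin(7t)

Final answer: sin(7t)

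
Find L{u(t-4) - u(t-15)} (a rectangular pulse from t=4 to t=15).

L{u(t-a)} = e^(-as)/s. L{u(t-4) - u(t-15)} = (e^(-4s) - e^(-15s))/s

Final answer: (e^(-4s) - e^(-15s))/s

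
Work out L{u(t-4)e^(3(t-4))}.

u(t-a)f(t-a) with f(t)=e^(3t). L{e^(3t)} = 1/(s-3). By time shift: e^(-4s)/(s-3)

Final answer: e^(-4s)/(s-3)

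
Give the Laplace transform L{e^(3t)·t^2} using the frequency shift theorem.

L{e^(at)·t^n} = n!/(s-a)^(n+1), so L{e^(3t)·t^2} = 2/(s-3)^3

Final answer: 2/(s-3)^3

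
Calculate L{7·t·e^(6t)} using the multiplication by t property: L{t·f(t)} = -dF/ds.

Using L{t^n·e^(at)} = n!/(s-a)^(n+1), L{t·e^(6t)} = 1/(s-6)^2, so L{7·t·e^(6t)} = 7·1/(s-6)^2 = 7/(s-6)^2

Final answer: 7/(s-6)^2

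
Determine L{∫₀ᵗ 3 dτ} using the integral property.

L{∫₀ᵗ f(τ)dτ} = F(s)/s with f(t) = 3. F(s) = 3/s, so L{∫₀ᵗ 3 dτ} = (3/s)/s = 3/s². (Check: ∫₀ᵗ 3 dτ = 3t.)

Final answer: 3/s²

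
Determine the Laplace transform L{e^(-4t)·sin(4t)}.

L{e^(at)·sin(ωt)} = ω/((s-a)² + ω²), so L{e^(-4t)·sin(4t)} = 4/((s+4)² + 16)

Final answer: 4/((s+4)² + 16)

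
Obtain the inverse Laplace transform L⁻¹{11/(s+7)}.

L⁻¹{1/(s-a)} = e^(at), so L⁻¹{1/(s+7)} = e^(-7t), and L⁻¹{11/(s+7)} = 11·e^(-7t)

Final answer: 11·e^(-7t)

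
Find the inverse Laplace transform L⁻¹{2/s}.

L⁻¹{c/s} = c, so L⁻¹{2/s} = 2

Final answer: 2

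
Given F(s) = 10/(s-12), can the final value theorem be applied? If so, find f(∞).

sF(s) = 10s/(s-12) has a pole at s = 12 in the right half-plane. Theorem does NOT apply (unstable system; f(t) = 10·e^(12t) grows without bound).

Final answer: Not applicable (unstable)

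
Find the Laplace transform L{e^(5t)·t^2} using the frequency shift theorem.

L{e^(at)·t^n} = n!/(s-a)^(n+1), so L{e^(5t)·t^2} = 2/(s-5)^3

Final answer: 2/(s-5)^3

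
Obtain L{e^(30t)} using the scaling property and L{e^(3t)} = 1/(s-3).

Using L{f(at)} = (1/a)F(s/a) with a=10 and f(t) = e^(3t): L{e^(30t)} = (1/10) · 1/((s/10)-3) = (1/10) · 10/(s-30) = 1/(s-30)

Final answer: 1/(s-30)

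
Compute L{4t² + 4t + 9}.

L{4t² + 4t + 9} = 4·2/s³ + 4/s² + 9/s = 8/s³ + 4/s² + 9/s

Final answer: 8/s³ + 4/s² + 9/s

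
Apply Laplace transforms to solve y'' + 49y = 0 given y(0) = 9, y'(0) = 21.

L{y''} + 49L{y} = 0. s²Y - 9s - 21 + 49Y = 0. Y(s² + 49) = 9s + 21. Y = (9s + 21)/(s² + 49). Inverting: y(t) = 9cos(7t) + 3sin(7t)

Final answer: y(t) = 9cos(7t) + 3sin(7t)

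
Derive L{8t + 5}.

L{8t + 5} = 8·L{t} + 5·L{1} = 8/s² + 5/s

Final answer: 8/s² + 5/s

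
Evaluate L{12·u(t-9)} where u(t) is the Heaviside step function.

L{u(t-a)} = e^(-as)/s. Here a=9, so L{u(t-9)} = e^(-9s)/s, and L{12·u(t-9)} = 12·e^(-9s)/s

Final answer: 12·e^(-9s)/s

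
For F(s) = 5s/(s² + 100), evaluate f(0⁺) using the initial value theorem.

f(0⁺) = lim_{s→∞} s·5s/(s² + 100) = lim_{s→∞} 5s²/(s² + 100) = 5

Final answer: 5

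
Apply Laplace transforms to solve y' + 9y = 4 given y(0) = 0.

sY + 9Y = 4/s. Y = 4/(s(s+9)). Partial fractions: Y = 4/9/s - 4/9/(s+9)

Final answer: y(t) = 4/9(1 - e^(-9t))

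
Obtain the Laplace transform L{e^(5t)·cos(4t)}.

L{e^(at)·cos(ωt)} = (s-a)/((s-a)² + ω²), so L{e^(5t)·cos(4t)} = (s-5)/((s-5)² + 16)

Final answer: (s-5)/((s-5)² + 16)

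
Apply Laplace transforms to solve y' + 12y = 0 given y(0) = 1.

L{y'} + 12L{y} = 0. sY - 1 + 12Y = 0. Y(s+12) = 1. Y = 1/(s+12)

Final answer: y(t) = e^(-12t)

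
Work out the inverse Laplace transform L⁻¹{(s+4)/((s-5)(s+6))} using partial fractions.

Using partial fractions, f(t) = (9e^(5t) + 2e^(-6t))/11

Final answer: (9e^(5t) + 2e^(-6t))/11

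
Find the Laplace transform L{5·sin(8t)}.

L{sin(ωt)} = ω/(s² + ω²), so L{sin(8t)} = 8/(s² + 64). Then L{5·sin(8t)} = 5·8/(s² + 64) = 40/(s² + 64)

Final answer: 40/(s² + 64)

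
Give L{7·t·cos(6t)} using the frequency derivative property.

L{cos(6t)} = s/(s² + 36). Derivative: d/ds[s/(s² + 36)] = [(s² + 36) - s·2s]/(s² + 36)² = (36 - s²)/(s² + 36)². So L{t·cos(6t)} = -F'(s) = (s² - 36)/(s² + 36)². Then L{7·t·cos(6t)} = 7·(s² - 36)/(s² + 36)²

Final answer: 7·(s² - 36)/(s² + 36)²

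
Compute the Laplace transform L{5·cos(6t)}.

L{cos(ωt)} = s/(s² + ω²), so L{cos(6t)} = s/(s² + 36). Then L{5·cos(6t)} = 5·s/(s² + 36) = 5s/(s² + 36)

Final answer: 5s/(s² + 36)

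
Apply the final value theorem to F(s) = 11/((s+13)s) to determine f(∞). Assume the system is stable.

f(∞) = lim_{s→0} sF(s) = lim_{s→0} 11/(s+13) = 11/13

Final answer: 11/13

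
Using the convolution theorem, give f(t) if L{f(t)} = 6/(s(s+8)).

6/(s(s+8)) = (6/s)·(1/(s+8)) = L{6}·L{e^(-8t)}. By convolution, f(t) = 6*e^(-8t) = ∫₀ᵗ 6·e^(-8τ) dτ = 6·(1 - e^(-8t))/8

Final answer: 6·(1 - e^(-8t))/8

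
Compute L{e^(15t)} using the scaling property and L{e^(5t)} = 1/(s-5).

Using L{f(at)} = (1/a)F(s/a) with a=3 and f(t) = e^(5t): L{e^(15t)} = (1/3) · 1/((s/3)-5) = (1/3) · 3/(s-15) = 1/(s-15)

Final answer: 1/(s-15)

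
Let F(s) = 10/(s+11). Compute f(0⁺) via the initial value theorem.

f(0⁺) = lim_{s→∞} s·10/(s+11) = lim_{s→∞} 10s/(s+11) = 10

Final answer: 10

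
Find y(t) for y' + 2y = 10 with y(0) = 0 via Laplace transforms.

sY + 2Y = 10/s. Y = 10/(s(s+2)). Partial fractions: Y = 5/s - 5/(s+2)

Final answer: y(t) = 5(1 - e^(-2t))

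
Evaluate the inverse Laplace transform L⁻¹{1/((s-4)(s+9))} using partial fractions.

Decompose: A/(s-4) + B/(s+9). A = 1/13, B = -1/13. f(t) = (e^(4t) - e^(-9t))/13

Final answer: (e^(4t) - e^(-9t))/13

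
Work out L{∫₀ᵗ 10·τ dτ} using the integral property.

L{∫₀ᵗ f(τ)dτ} = F(s)/s with f(t) = 10t. F(s) = 10/s^2, so L{∫₀ᵗ 10·τ dτ} = (10/s^2)/s = 10/s^3. (Check: ∫₀ᵗ 10·τ dτ = 10t^2/2.)

Final answer: 10/s^3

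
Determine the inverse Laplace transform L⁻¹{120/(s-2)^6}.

L⁻¹{n!/(s-a)^(n+1)} = t^n·e^(at), so L⁻¹{120/(s-2)^6} = t^5·e^(2t)

Final answer: t^5·e^(2t)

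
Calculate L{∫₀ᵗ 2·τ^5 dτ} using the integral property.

L{∫₀ᵗ f(τ)dτ} = F(s)/s with f(t) = 2t^5. F(s) = 240/s^6, so L{∫₀ᵗ 2·τ^5 dτ} = (240/s^6)/s = 240/s^7. (Check: ∫₀ᵗ 2·τ^5 dτ = 2t^6/6.)

Final answer: 240/s^7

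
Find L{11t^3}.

L{t^n} = n!/s^(n+1). So L{11t^3} = 11·3!/s^4 = 66/s^4

Final answer: 66/s^4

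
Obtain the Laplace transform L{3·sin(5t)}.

L{sin(ωt)} = ω/(s² + ω²), so L{sin(5t)} = 5/(s² + 25). Then L{3·sin(5t)} = 3·5/(s² + 25) = 15/(s² + 25)

Final answer: 15/(s² + 25)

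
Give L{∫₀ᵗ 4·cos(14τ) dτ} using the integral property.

L{∫₀ᵗ f(τ)dτ} = F(s)/s with F(s) = 4s/(s² + 196), so the result is (4s/(s² + 196))/s = 4/(s² + 196)

Final answer: 4/(s² + 196)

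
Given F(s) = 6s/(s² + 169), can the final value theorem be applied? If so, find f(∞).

The final value theorem requires all poles of sF(s) in the left half-plane. sF(s) = 6s²/(s² + 169) has poles at s = ±13i (imaginary axis). Theorem does NOT apply (oscillatory system).

Final answer: Not applicable (oscillatory)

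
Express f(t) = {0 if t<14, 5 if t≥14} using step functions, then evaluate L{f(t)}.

f(t) = 5·u(t-14). L{u(t-14)} = e^(-14s)/s, so L{f(t)} = 5·e^(-14s)/s

Final answer: 5·e^(-14s)/s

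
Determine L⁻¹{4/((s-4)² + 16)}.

Form: b/((s-a)² + b²) → e^(at)sin(bt). With a=4, b=4

Final answer: e^(4t)·sin(4t)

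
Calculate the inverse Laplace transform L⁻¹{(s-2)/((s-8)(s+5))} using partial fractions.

Using partial fractions, f(t) = (6e^(8t) + 7e^(-5t))/13

Final answer: (6e^(8t) + 7e^(-5t))/13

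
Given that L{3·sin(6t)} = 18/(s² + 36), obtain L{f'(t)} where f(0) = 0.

L{f'(t)} = s·F(s) - f(0) = s·18/(s² + 36) - 0 = 18s/(s² + 36)

Final answer: 18s/(s² + 36)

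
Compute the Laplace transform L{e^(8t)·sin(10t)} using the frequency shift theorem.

Frequency shift: L{e^(at)f(t)} = F(s-a). L{e^(8t)·sin(10t)} = 10/((s-8)² + 100)

Final answer: 10/((s-8)² + 100)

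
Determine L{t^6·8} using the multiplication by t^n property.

L{8} = 8/s. d^1/ds^1[1/s] = -1/s². d^2/ds^2[1/s] = 2/s^3. d^3/ds^3[1/s] = -6/s^4. d^4/ds^4[1/s] = 24/s^5. d^5/ds^5[1/s] = -120/s^6. d^6/ds^6[1/s] = 720/s^7. So L{t^6} = (-1)^{6}·720/s^7 = 720/s^7. Then L{t^6·8} = 8·720/s^7 = 5760/s^7

Final answer: 5760/s^7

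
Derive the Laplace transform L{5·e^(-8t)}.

L{e^(at)} = 1/(s-a), so L{e^(-8t)} = 1/(s+8). Then L{5·e^(-8t)} = 5/(s+8)

Final answer: 5/(s+8)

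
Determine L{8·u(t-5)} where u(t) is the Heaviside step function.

L{u(t-a)} = e^(-as)/s. Here a=5, so L{u(t-5)} = e^(-5s)/s, and L{8·u(t-5)} = 8·e^(-5s)/s

Final answer: 8·e^(-5s)/s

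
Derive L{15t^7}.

L{t^n} = n!/s^(n+1). So L{15t^7} = 15·7!/s^8 = 75600/s^8

Final answer: 75600/s^8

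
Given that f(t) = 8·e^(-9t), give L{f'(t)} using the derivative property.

f(0) = 8, F(s) = 8/(s+9). L{f'(t)} = s·F(s) - f(0) = 8s/(s+9) - 8 = (8s - 8(s+9))/(s+9) = -72/(s+9)

Final answer: -72/(s+9)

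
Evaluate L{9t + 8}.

L{9t + 8} = 9·L{t} + 8·L{1} = 9/s² + 8/s

Final answer: 9/s² + 8/s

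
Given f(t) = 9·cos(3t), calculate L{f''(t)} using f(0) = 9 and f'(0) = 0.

F(s) = 9s/(s² + 9). L{f''(t)} = s²F(s) - sf(0) - f'(0) = 9s³/(s² + 9) - 9s = (9s³ - 9s(s² + 9))/(s² + 9) = -81s/(s² + 9)

Final answer: -81s/(s² + 9)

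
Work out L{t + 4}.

L{t + 4} = L{t} + 4·L{1} = 1/s² + 4/s

Final answer: 1/s² + 4/s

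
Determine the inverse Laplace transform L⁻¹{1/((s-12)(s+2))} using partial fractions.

Decompose: A/(s-12) + B/(s+2). A = 1/14, B = -1/14. f(t) = (e^(12t) - e^(-2t))/14

Final answer: (e^(12t) - e^(-2t))/14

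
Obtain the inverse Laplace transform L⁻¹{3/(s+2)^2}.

L⁻¹{n!/(s-a)^(n+1)} = t^n·e^(at) with n=1, a=-2. So L⁻¹{1/(s+2)^2} = t·e^(-2t), and L⁻¹{3/(s+2)^2} = (3/1)·t·e^(-2t) = 3·t·e^(-2t)

Final answer: 3·t·e^(-2t)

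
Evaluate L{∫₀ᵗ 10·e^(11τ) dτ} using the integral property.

L{∫₀ᵗ f(τ)dτ} = F(s)/s with F(s) = 10/(s-11), so L{∫₀ᵗ 10·e^(11τ) dτ} = 10/(s(s-11))

Final answer: 10/(s(s-11))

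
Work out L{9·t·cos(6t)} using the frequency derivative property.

L{cos(6t)} = s/(s² + 36). Derivative: d/ds[s/(s² + 36)] = [(s² + 36) - s·2s]/(s² + 36)² = (36 - s²)/(s² + 36)². So L{t·cos(6t)} = -F'(s) = (s² - 36)/(s² + 36)². Then L{9·t·cos(6t)} = 9·(s² - 36)/(s² + 36)²

Final answer: 9·(s² - 36)/(s² + 36)²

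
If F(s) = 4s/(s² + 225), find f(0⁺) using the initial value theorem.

f(0⁺) = lim_{s→∞} s·4s/(s² + 225) = lim_{s→∞} 4s²/(s² + 225) = 4

Final answer: 4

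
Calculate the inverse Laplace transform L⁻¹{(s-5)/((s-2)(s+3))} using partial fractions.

Using partial fractions, f(t) = (-3e^(2t) + 8e^(-3t))/5

Final answer: (-3e^(2t) + 8e^(-3t))/5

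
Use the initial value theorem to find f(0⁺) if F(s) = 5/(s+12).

f(0⁺) = lim_{s→∞} s·5/(s+12) = lim_{s→∞} 5s/(s+12) = 5

Final answer: 5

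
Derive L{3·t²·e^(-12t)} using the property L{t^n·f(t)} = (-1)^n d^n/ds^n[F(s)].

L{e^(-12t)} = 1/(s+12). d/ds[1/(s+12)] = -1/(s+12)². d²/ds²[1/(s+12)] = 2/(s+12)³. So L{t²·e^(-12t)} = (-1)² · 2/(s+12)³ = 2/(s+12)³. Then L{3·t²·e^(-12t)} = 3·2/(s+12)³ = 6/(s+12)³

Final answer: 6/(s+12)³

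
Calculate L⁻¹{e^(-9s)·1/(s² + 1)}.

L⁻¹{1/(s² + 1)} = sin(t). By the time shift theorem, L⁻¹{e^(-as)F(s)} = u(t-a)f(t-a) with a=9, so L⁻¹{e^(-9s)·1/(s² + 1)} = u(t-9)·sin((t-9))

Final answer: u(t-9)·sin((t-9))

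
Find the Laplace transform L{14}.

L{14} = 14 · L{1} = 14/s

Final answer: 14/s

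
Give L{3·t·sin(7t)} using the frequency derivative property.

L{sin(7t)} = 7/(s² + 49). By L{t·f(t)} = -F'(s): -d/ds[7/(s² + 49)] = -(7)·(-2s)/(s² + 49)² = 14s/(s² + 49)². Then L{3·t·sin(7t)} = 3·14s/(s² + 49)² = 42s/(s² + 49)²

Final answer: 42s/(s² + 49)²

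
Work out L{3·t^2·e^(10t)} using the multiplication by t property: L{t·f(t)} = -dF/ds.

Using L{t^n·e^(at)} = n!/(s-a)^(n+1), L{t^2·e^(10t)} = 2/(s-10)^3, so L{3·t^2·e^(10t)} = 3·2/(s-10)^3 = 6/(s-10)^3

Final answer: 6/(s-10)^3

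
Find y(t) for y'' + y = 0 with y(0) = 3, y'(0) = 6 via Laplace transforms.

L{y''} + 1L{y} = 0. s²Y - 3s - 6 + Y = 0. Y(s² + 1) = 3s + 6. Y = (3s + 6)/(s² + 1). Inverting: y(t) = 3cos(t) + 6sin(t)

Final answer: y(t) = 3cos(t) + 6sin(t)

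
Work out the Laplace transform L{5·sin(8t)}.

L{sin(ωt)} = ω/(s² + ω²), so L{sin(8t)} = 8/(s² + 64). Then L{5·sin(8t)} = 5·8/(s² + 64) = 40/(s² + 64)

Final answer: 40/(s² + 64)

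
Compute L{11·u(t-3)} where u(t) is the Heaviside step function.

L{u(t-a)} = e^(-as)/s. Here a=3, so L{u(t-3)} = e^(-3s)/s, and L{11·u(t-3)} = 11·e^(-3s)/s

Final answer: 11·e^(-3s)/s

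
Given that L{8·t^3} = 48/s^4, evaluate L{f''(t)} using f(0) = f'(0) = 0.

L{f''(t)} = s²F(s) - sf(0) - f'(0) = s²·48/s^4 - 0 - 0 = 48/s^2

Final answer: 48/s^2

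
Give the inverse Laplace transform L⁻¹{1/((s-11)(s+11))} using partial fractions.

Decompose: A/(s-11) + B/(s+11). A = 1/22, B = -1/22. f(t) = (e^(11t) - e^(-11t))/22

Final answer: (e^(11t) - e^(-11t))/22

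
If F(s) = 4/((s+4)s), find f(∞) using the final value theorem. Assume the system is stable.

f(∞) = lim_{s→0} sF(s) = lim_{s→0} 4/(s+4) = 1

Final answer: 1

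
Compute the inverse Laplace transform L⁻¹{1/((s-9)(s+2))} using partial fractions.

Decompose: A/(s-9) + B/(s+2). A = 1/11, B = -1/11. f(t) = (e^(9t) - e^(-2t))/11

Final answer: (e^(9t) - e^(-2t))/11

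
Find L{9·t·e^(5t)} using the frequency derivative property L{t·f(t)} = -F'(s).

L{e^(5t)} = 1/(s-5). By frequency derivative: L{t·e^(5t)} = -d/ds[1/(s-5)] = -(-1)/(s-5)² = 1/(s-5)². Then L{9·t·e^(5t)} = 9·1/(s-5)² = 9/(s-5)²

Final answer: 9/(s-5)²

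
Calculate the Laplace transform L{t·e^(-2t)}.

L{t^n·e^(at)} = n!/(s-a)^(n+1), so L{t·e^(-2t)} = 1/(s+2)^2

Final answer: 1/(s+2)^2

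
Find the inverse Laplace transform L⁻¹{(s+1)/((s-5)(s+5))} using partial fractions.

Using partial fractions, f(t) = (6e^(5t) + 4e^(-5t))/10

Final answer: (6e^(5t) + 4e^(-5t))/10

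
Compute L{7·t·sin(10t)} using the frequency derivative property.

L{sin(10t)} = 10/(s² + 100). By L{t·f(t)} = -F'(s): -d/ds[10/(s² + 100)] = -(10)·(-2s)/(s² + 100)² = 20s/(s² + 100)². Then L{7·t·sin(10t)} = 7·20s/(s² + 100)² = 140s/(s² + 100)²

Final answer: 140s/(s² + 100)²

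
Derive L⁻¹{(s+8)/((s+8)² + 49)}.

Using frequency shift: L⁻¹{(s-a)/((s-a)² + b²)} = e^(at)cos(bt). Here a=-8, b=7

Final answer: e^(-8t)·cos(7t)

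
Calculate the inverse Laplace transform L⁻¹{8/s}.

L⁻¹{c/s} = c, so L⁻¹{8/s} = 8

Final answer: 8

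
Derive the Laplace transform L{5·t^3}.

L{t^n} = n!/s^(n+1), so L{t^3} = 6/s^4. Then L{5·t^3} = 5·6/s^4 = 30/s^4

Final answer: 30/s^4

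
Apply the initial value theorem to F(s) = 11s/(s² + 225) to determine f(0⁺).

f(0⁺) = lim_{s→∞} s·11s/(s² + 225) = lim_{s→∞} 11s²/(s² + 225) = 11

Final answer: 11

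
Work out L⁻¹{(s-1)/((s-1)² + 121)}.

Using frequency shift: L⁻¹{(s-a)/((s-a)² + b²)} = e^(at)cos(bt). Here a=1, b=11

Final answer: e^t·cos(11t)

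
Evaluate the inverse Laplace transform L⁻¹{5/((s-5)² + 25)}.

Using frequency shift, L⁻¹{5/((s-5)² + 25)} = e^(5t)·sin(5t)

Final answer: e^(5t)·sin(5t)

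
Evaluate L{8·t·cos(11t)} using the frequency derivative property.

L{cos(11t)} = s/(s² + 121). Derivative: d/ds[s/(s² + 121)] = [(s² + 121) - s·2s]/(s² + 121)² = (121 - s²)/(s² + 121)². So L{t·cos(11t)} = -F'(s) = (s² - 121)/(s² + 121)². Then L{8·t·cos(11t)} = 8·(s² - 121)/(s² + 121)²

Final answer: 8·(s² - 121)/(s² + 121)²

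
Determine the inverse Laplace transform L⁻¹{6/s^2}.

L⁻¹{n!/s^(n+1)} = t^n with n=1. So L⁻¹{1/s^2} = t, and L⁻¹{6/s^2} = (6/1)·t = 6·t

Final answer: 6·t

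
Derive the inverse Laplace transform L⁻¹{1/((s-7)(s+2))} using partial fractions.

Decompose: A/(s-7) + B/(s+2). A = 1/9, B = -1/9. f(t) = (e^(7t) - e^(-2t))/9

Final answer: (e^(7t) - e^(-2t))/9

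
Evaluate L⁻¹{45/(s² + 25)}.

This is the form c·a/(s² + a²) with a = 5, c = 9. L⁻¹ = 9·sin(5t)

Final answer: 9·sin(5t)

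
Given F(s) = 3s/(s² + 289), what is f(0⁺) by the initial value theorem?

f(0⁺) = lim_{s→∞} s·3s/(s² + 289) = lim_{s→∞} 3s²/(s² + 289) = 3

Final answer: 3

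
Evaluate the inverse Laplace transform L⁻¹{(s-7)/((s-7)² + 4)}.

Using frequency shift, L⁻¹{(s-7)/((s-7)² + 4)} = e^(7t)·cos(2t)

Final answer: e^(7t)·cos(2t)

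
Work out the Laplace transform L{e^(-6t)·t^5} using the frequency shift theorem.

L{e^(at)·t^n} = n!/(s-a)^(n+1), so L{e^(-6t)·t^5} = 120/(s+6)^6

Final answer: 120/(s+6)^6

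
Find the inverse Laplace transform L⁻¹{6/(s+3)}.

L⁻¹{1/(s-a)} = e^(at), so L⁻¹{1/(s+3)} = e^(-3t), and L⁻¹{6/(s+3)} = 6·e^(-3t)

Final answer: 6·e^(-3t)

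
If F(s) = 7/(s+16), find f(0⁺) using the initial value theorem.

f(0⁺) = lim_{s→∞} s·7/(s+16) = lim_{s→∞} 7s/(s+16) = 7

Final answer: 7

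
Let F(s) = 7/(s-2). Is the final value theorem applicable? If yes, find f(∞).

sF(s) = 7s/(s-2) has a pole at s = 2 in the right half-plane. Theorem does NOT apply (unstable system; f(t) = 7·e^(2t) grows without bound).

Final answer: Not applicable (unstable)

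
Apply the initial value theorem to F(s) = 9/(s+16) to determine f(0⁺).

f(0⁺) = lim_{s→∞} s·9/(s+16) = lim_{s→∞} 9s/(s+16) = 9

Final answer: 9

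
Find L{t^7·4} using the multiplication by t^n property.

L{4} = 4/s. d^1/ds^1[1/s] = -1/s². d^2/ds^2[1/s] = 2/s^3. d^3/ds^3[1/s] = -6/s^4. d^4/ds^4[1/s] = 24/s^5. d^5/ds^5[1/s] = -120/s^6. d^6/ds^6[1/s] = 720/s^7. d^7/ds^7[1/s] = -5040/s^8. So L{t^7} = (-1)^{7}·-5040/s^8 = 5040/s^8. Then L{t^7·4} = 4·5040/s^8 = 20160/s^8

Final answer: 20160/s^8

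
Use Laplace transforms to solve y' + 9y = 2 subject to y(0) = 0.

sY + 9Y = 2/s. Y = 2/(s(s+9)). Partial fractions: Y = 2/9/s - 2/9/(s+9)

Final answer: y(t) = 2/9(1 - e^(-9t))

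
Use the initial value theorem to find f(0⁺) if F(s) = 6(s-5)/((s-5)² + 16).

f(0⁺) = lim_{s→∞} sF(s) = lim_{s→∞} 6s(s-5)/((s-5)² + 16) = 6

Final answer: 6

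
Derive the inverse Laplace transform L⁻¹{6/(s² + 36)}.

L⁻¹{6/(s² + 36)} = sin(6t)

Final answer: sin(6t)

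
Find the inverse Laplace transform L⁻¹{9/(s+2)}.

L⁻¹{1/(s-a)} = e^(at), so L⁻¹{1/(s+2)} = e^(-2t), and L⁻¹{9/(s+2)} = 9·e^(-2t)

Final answer: 9·e^(-2t)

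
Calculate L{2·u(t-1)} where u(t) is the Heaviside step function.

L{u(t-a)} = e^(-as)/s. Here a=1, so L{u(t-1)} = e^(-s)/s, and L{2·u(t-1)} = 2·e^(-s)/s

Final answer: 2·e^(-s)/s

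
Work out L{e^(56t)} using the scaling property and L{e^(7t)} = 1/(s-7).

Using L{f(at)} = (1/a)F(s/a) with a=8 and f(t) = e^(7t): L{e^(56t)} = (1/8) · 1/((s/8)-7) = (1/8) · 8/(s-56) = 1/(s-56)

Final answer: 1/(s-56)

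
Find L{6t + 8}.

L{6t + 8} = 6·L{t} + 8·L{1} = 6/s² + 8/s

Final answer: 6/s² + 8/s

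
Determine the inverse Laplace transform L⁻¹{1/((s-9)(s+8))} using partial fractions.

Decompose: A/(s-9) + B/(s+8). A = 1/17, B = -1/17. f(t) = (e^(9t) - e^(-8t))/17

Final answer: (e^(9t) - e^(-8t))/17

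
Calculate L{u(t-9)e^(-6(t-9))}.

u(t-a)f(t-a) with f(t)=e^(-6t). L{e^(-6t)} = 1/(s+6). By time shift: e^(-9s)/(s+6)

Final answer: e^(-9s)/(s+6)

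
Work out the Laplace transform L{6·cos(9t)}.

L{cos(ωt)} = s/(s² + ω²), so L{cos(9t)} = s/(s² + 81). Then L{6·cos(9t)} = 6·s/(s² + 81) = 6s/(s² + 81)

Final answer: 6s/(s² + 81)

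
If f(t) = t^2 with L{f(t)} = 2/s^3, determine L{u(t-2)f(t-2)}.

Time shift theorem: L{u(t-a)f(t-a)} = e^(-as)F(s). Here a=2, F(s) = 2/s^3, so L{u(t-2)f(t-2)} = e^(-2s)·2/s^3

Final answer: e^(-2s)·2/s^3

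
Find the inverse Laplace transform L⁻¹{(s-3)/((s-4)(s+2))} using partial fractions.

Using partial fractions, f(t) = (e^(4t) + 5e^(-2t))/6

Final answer: (e^(4t) + 5e^(-2t))/6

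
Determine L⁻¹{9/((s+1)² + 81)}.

Form: b/((s-a)² + b²) → e^(at)sin(bt). With a=-1, b=9

Final answer: e^(-t)·sin(9t)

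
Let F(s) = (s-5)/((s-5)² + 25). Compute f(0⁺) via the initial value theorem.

f(0⁺) = lim_{s→∞} sF(s) = lim_{s→∞} s(s-5)/((s-5)² + 25) = 1

Final answer: 1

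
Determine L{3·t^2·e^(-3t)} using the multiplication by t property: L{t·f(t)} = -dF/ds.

Using L{t^n·e^(at)} = n!/(s-a)^(n+1), L{t^2·e^(-3t)} = 2/(s+3)^3, so L{3·t^2·e^(-3t)} = 3·2/(s+3)^3 = 6/(s+3)^3

Final answer: 6/(s+3)^3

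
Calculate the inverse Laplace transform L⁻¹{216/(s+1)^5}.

L⁻¹{n!/(s-a)^(n+1)} = t^n·e^(at) with n=4, a=-1. So L⁻¹{24/(s+1)^5} = t^4·e^(-t), and L⁻¹{216/(s+1)^5} = (216/24)·t^4·e^(-t) = 9·t^4·e^(-t)

Final answer: 9·t^4·e^(-t)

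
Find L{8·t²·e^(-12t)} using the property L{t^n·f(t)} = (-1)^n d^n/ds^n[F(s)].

L{e^(-12t)} = 1/(s+12). d/ds[1/(s+12)] = -1/(s+12)². d²/ds²[1/(s+12)] = 2/(s+12)³. So L{t²·e^(-12t)} = (-1)² · 2/(s+12)³ = 2/(s+12)³. Then L{8·t²·e^(-12t)} = 8·2/(s+12)³ = 16/(s+12)³

Final answer: 16/(s+12)³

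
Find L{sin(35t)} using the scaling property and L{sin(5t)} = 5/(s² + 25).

Using L{f(at)} = (1/a)F(s/a) with a=7: L{sin(35t)} = (1/7) · 5/((s/7)² + 25) = (1/7) · 5·49/(s² + 1225) = 35/(s² + 1225)

Final answer: 35/(s² + 1225)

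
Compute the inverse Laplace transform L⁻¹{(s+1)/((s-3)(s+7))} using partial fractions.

Using partial fractions, f(t) = (4e^(3t) + 6e^(-7t))/10

Final answer: (4e^(3t) + 6e^(-7t))/10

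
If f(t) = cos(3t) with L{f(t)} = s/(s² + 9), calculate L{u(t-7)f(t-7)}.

Time shift theorem: L{u(t-a)f(t-a)} = e^(-as)F(s). Here a=7, F(s) = s/(s² + 9), so L{u(t-7)f(t-7)} = e^(-7s)·s/(s² + 9)

Final answer: e^(-7s)·s/(s² + 9)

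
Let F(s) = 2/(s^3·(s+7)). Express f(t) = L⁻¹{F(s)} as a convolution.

2/(s^3·(s+7)) = (2/s^3)·(1/(s+7)) = L{t^2}·L{e^(-7t)}. So f(t) = t^2*e^(-7t) = ∫₀ᵗ τ^2·e^(-7(t-τ)) dτ

Final answer: ∫₀ᵗ τ^2·e^(-7(t-τ)) dτ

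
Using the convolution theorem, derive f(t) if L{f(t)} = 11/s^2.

11/s^2 = (11/s)·(1/s) = L{11}·L{1}. By convolution, f(t) = 11*1 = ∫₀ᵗ 11·1 dτ = 11·t

Final answer: 11·t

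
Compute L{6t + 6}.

L{6t + 6} = 6·L{t} + 6·L{1} = 6/s² + 6/s

Final answer: 6/s² + 6/s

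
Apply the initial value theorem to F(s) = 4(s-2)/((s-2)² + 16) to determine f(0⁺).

f(0⁺) = lim_{s→∞} sF(s) = lim_{s→∞} 4s(s-2)/((s-2)² + 16) = 4

Final answer: 4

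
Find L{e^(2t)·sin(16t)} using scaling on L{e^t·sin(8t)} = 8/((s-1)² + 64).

Scaling with a=2: L{e^(2t)·sin(16t)} = (1/2) · 8/((s/2-1)² + 64). Simplifying: 16/((s-2)² + 256)

Final answer: 16/((s-2)² + 256)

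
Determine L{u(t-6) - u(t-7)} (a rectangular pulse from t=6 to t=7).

L{u(t-a)} = e^(-as)/s. L{u(t-6) - u(t-7)} = (e^(-6s) - e^(-7s))/s

Final answer: (e^(-6s) - e^(-7s))/s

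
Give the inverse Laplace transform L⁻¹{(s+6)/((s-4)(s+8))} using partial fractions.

Using partial fractions, f(t) = (10e^(4t) + 2e^(-8t))/12

Final answer: (10e^(4t) + 2e^(-8t))/12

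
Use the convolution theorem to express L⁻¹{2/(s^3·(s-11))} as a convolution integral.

2/(s^3·(s-11)) = (2/s^3)·(1/(s-11)) = L{t^2}·L{e^(11t)}. So f(t) = t^2*e^(11t) = ∫₀ᵗ τ^2·e^(11(t-τ)) dτ

Final answer: ∫₀ᵗ τ^2·e^(11(t-τ)) dτ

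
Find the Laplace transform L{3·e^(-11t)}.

L{e^(at)} = 1/(s-a), so L{e^(-11t)} = 1/(s+11). Then L{3·e^(-11t)} = 3/(s+11)

Final answer: 3/(s+11)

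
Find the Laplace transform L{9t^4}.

L{9t^4} = 9 · L{t^4} = 9 · 24/s^5 = 216/s^5

Final answer: 216/s^5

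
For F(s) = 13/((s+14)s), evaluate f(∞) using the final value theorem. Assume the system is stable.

f(∞) = lim_{s→0} sF(s) = lim_{s→0} 13/(s+14) = 13/14

Final answer: 13/14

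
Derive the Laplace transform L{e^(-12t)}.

L{e^(at)} = 1/(s-a), so L{e^(-12t)} = 1/(s+12)

Final answer: 1/(s+12)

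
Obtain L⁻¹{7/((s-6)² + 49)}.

Form: b/((s-a)² + b²) → e^(at)sin(bt). With a=6, b=7

Final answer: e^(6t)·sin(7t)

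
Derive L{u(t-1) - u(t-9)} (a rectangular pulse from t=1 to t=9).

L{u(t-a)} = e^(-as)/s. L{u(t-1) - u(t-9)} = (e^(-s) - e^(-9s))/s

Final answer: (e^(-s) - e^(-9s))/s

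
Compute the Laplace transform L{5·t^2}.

L{t^n} = n!/s^(n+1), so L{t^2} = 2/s^3. Then L{5·t^2} = 5·2/s^3 = 10/s^3

Final answer: 10/s^3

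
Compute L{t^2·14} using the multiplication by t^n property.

L{14} = 14/s. d^1/ds^1[1/s] = -1/s². d^2/ds^2[1/s] = 2/s^3. So L{t^2} = (-1)^{2}·2/s^3 = 2/s^3. Then L{t^2·14} = 14·2/s^3 = 28/s^3

Final answer: 28/s^3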